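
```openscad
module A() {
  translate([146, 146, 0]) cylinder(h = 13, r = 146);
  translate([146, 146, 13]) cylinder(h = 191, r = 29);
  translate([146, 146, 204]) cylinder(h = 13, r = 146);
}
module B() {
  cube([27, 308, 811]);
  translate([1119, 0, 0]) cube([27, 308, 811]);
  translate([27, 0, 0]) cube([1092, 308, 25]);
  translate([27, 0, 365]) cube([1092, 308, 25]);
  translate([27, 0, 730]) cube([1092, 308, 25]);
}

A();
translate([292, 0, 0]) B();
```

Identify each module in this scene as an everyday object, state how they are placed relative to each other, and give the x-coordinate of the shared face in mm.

A is a spool. B is a bookshelf. The bookshelf is against the spool's +x side, with their −y faces flush. The x-coordinate of the shared face is 292 mm.

The spool's +x face and the bookshelf's −x face are both at x = 292 mm.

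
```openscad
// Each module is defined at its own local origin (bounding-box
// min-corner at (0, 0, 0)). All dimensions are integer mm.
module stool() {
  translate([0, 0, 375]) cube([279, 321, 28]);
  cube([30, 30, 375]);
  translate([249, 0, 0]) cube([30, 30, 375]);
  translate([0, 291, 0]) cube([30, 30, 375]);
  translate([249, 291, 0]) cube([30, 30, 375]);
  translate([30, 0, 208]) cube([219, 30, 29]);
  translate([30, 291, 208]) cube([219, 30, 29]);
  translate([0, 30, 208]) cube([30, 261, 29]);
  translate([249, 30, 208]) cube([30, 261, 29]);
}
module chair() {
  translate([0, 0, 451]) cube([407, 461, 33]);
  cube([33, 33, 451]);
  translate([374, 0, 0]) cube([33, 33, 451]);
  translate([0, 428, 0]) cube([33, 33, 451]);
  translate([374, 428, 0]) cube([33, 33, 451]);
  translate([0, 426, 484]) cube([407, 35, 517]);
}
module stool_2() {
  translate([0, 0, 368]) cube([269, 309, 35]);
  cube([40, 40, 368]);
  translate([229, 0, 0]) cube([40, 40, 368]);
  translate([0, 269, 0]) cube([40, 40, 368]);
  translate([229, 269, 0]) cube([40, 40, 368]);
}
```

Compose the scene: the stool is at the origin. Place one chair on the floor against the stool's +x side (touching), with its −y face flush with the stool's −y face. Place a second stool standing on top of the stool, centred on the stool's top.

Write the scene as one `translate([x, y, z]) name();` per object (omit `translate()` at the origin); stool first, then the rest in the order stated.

stool();
translate([279, 0, 0]) chair();
translate([5, 6, 403]) stool_2();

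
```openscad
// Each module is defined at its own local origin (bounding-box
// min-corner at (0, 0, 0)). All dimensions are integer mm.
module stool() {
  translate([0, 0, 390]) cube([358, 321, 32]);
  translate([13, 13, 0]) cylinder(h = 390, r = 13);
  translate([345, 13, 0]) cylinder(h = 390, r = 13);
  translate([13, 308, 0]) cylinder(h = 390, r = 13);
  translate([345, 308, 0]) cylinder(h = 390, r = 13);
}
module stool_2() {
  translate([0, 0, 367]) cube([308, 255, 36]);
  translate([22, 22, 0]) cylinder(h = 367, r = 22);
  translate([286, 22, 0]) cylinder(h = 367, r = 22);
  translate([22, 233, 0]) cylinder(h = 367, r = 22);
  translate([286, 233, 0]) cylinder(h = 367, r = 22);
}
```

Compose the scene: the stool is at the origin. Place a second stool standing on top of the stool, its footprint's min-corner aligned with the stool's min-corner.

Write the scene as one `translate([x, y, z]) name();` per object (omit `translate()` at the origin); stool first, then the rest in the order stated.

stool();
translate([0, 0, 422]) stool_2();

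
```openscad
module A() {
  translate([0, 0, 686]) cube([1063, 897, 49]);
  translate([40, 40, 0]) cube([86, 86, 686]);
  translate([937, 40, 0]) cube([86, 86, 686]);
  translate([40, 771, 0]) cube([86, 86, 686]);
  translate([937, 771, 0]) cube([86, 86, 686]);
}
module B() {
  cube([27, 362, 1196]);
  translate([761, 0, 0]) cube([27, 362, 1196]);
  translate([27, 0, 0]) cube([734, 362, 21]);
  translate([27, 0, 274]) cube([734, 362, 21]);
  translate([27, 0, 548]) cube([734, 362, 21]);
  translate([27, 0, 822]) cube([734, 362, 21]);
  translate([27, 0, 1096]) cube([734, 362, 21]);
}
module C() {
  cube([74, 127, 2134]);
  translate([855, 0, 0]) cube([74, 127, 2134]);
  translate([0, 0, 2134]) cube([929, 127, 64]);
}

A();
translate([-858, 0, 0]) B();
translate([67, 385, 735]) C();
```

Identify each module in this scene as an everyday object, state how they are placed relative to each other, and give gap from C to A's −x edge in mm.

The door frame's min-x is at 67; the table's min-x is 0; gap = 67 mm.

A is a table. B is a bookshelf. C is a door frame. The bookshelf is on the floor beside the table on its −x side. The door frame is on top of the table, centred. The gap from the door frame to the table's −x edge is 67 mm.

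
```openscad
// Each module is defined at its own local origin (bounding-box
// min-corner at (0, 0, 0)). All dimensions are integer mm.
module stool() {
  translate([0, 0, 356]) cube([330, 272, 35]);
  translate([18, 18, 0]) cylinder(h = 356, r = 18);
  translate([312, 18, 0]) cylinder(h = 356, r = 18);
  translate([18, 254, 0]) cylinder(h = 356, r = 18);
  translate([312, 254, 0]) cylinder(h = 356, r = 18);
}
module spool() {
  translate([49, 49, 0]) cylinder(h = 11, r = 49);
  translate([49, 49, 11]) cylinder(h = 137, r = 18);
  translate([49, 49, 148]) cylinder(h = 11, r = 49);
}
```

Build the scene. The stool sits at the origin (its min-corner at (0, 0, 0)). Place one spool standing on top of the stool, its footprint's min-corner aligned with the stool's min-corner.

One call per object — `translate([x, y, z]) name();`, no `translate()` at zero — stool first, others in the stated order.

stool();
translate([0, 0, 391]) spool();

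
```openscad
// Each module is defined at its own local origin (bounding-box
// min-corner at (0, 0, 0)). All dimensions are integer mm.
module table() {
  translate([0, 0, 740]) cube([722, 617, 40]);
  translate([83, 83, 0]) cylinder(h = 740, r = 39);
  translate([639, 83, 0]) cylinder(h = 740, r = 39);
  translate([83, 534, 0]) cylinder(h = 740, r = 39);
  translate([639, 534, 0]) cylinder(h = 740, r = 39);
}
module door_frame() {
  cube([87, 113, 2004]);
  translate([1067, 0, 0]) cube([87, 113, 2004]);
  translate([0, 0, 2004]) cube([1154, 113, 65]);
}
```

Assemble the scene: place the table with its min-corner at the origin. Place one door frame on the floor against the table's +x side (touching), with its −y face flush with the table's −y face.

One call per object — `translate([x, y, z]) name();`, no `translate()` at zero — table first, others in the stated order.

table();
translate([722, 0, 0]) door_frame();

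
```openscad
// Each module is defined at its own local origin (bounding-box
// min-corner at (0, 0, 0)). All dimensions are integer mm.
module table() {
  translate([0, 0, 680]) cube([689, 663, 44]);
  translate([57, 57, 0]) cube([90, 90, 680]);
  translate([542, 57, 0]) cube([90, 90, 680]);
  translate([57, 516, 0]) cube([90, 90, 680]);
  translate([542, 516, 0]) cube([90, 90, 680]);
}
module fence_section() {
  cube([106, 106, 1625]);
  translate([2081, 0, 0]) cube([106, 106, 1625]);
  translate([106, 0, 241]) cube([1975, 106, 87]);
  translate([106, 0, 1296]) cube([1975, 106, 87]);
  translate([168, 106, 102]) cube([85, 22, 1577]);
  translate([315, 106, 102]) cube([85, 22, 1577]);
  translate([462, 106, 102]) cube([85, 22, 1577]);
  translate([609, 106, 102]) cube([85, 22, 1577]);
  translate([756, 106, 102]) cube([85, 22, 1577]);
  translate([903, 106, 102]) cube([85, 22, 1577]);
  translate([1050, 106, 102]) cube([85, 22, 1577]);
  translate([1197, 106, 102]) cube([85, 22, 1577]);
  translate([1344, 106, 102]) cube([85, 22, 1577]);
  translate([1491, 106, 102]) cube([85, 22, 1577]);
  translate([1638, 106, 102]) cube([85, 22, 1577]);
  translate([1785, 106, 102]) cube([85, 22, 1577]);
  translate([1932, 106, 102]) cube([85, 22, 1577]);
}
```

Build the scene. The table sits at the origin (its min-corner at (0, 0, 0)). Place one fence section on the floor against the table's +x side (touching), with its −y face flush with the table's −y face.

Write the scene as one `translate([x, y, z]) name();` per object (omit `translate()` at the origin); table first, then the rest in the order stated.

table();
translate([689, 0, 0]) fence_section();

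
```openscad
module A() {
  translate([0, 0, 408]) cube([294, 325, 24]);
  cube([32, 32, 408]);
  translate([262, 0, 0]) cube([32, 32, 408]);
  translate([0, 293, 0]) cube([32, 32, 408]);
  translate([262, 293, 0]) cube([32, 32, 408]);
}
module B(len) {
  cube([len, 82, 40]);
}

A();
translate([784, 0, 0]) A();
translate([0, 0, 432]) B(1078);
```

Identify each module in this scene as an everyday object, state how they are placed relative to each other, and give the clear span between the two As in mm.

A is a stool. B is a beam. A beam spans the tops of two stools. The clear span between the two stools is 490 mm.

Second stool starts at x = 784; first ends at x = 294; clear span = 784 − 294 = 490 mm.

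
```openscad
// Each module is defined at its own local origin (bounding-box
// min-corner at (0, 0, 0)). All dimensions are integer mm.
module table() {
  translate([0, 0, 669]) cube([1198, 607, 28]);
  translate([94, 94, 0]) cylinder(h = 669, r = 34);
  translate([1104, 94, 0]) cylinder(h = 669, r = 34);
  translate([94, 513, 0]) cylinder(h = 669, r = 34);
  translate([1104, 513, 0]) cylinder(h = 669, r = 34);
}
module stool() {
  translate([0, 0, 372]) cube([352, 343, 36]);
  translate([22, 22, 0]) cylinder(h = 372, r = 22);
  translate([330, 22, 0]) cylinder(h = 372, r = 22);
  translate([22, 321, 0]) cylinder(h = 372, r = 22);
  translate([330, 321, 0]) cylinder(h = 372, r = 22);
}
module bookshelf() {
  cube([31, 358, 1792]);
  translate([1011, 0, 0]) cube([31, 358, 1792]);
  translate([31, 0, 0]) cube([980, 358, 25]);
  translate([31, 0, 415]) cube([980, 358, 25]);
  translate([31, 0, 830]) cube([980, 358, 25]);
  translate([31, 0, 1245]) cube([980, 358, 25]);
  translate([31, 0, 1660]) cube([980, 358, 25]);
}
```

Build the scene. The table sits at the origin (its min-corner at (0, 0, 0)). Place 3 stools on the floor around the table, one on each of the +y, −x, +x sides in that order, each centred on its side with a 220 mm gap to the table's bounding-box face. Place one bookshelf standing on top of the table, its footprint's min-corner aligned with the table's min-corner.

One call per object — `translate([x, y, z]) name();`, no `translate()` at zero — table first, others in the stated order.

table();
translate([423, 827, 0]) stool();
translate([-572, 132, 0]) stool();
translate([1418, 132, 0]) stool();
translate([0, 0, 697]) bookshelf();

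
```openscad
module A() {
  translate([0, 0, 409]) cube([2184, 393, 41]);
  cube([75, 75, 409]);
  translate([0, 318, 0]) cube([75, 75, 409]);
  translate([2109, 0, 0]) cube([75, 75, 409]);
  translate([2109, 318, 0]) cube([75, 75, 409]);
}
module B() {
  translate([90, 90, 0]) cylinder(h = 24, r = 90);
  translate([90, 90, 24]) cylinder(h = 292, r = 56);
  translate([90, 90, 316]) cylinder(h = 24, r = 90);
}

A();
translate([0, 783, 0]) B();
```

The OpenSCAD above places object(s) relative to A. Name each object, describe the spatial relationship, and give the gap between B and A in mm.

A is a bench. B is a spool. The spool is on the floor beside the bench on its +y side. The gap between the spool and the bench is 390 mm.

The spool's nearest face is 390 mm from the bench's +y face.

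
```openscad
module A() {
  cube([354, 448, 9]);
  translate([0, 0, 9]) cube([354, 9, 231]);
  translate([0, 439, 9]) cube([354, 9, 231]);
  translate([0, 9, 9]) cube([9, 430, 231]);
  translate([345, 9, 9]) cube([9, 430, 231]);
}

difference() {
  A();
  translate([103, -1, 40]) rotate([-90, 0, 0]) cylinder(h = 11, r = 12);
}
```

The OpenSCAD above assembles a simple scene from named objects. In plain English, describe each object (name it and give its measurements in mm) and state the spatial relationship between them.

A is an open storage box with external size 354×448×240 mm and wall thickness 9 mm (the base is also 9 mm thick). The base covers the whole footprint; the four walls stand on the base, with the y-facing walls full-width and the x-facing walls fitting between their inner faces.

The open box has a circular hole of radius 12 mm through its front wall, centred at (x = 103, z = 40).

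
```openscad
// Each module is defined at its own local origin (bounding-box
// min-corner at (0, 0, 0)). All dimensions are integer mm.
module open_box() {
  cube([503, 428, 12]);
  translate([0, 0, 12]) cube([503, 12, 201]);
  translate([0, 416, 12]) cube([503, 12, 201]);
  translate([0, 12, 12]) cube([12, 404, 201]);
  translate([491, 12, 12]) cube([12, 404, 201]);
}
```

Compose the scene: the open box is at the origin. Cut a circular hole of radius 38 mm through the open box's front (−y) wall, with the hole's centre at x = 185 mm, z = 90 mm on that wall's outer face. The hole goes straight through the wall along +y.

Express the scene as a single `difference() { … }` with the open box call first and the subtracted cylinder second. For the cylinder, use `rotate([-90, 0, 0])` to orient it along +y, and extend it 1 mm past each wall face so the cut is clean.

difference() {
  open_box();
  translate([185, -1, 90]) rotate([-90, 0, 0]) cylinder(h = 14, r = 38);
}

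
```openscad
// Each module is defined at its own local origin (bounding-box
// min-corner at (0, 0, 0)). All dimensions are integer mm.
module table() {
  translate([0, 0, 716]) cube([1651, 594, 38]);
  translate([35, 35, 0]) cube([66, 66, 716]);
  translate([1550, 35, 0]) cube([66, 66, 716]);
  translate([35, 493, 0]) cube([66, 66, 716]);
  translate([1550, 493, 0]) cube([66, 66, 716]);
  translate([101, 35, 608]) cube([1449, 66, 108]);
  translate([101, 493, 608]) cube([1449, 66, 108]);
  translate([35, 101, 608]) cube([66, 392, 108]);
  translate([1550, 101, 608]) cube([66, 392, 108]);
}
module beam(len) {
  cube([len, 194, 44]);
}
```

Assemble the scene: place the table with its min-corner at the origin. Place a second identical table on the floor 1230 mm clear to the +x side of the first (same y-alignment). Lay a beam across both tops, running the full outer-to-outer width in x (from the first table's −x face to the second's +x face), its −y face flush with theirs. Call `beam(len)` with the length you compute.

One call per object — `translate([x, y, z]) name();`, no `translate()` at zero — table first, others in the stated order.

table();
translate([2881, 0, 0]) table();
translate([0, 0, 754]) beam(4532);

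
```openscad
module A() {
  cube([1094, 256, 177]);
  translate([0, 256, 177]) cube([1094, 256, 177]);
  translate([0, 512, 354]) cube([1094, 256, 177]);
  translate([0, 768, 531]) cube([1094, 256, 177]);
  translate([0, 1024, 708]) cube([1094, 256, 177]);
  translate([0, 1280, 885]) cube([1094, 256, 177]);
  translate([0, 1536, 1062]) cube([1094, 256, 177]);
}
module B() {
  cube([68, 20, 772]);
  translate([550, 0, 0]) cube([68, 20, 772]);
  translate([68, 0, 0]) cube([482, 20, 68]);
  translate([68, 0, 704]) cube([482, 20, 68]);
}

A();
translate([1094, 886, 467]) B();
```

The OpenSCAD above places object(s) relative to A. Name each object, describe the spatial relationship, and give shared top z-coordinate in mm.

Both tops at z = 1239 mm.

A is a staircase. B is a picture frame. The picture frame is beside the staircase with their tops flush at z = 1239. The shared top z-coordinate is 1239 mm.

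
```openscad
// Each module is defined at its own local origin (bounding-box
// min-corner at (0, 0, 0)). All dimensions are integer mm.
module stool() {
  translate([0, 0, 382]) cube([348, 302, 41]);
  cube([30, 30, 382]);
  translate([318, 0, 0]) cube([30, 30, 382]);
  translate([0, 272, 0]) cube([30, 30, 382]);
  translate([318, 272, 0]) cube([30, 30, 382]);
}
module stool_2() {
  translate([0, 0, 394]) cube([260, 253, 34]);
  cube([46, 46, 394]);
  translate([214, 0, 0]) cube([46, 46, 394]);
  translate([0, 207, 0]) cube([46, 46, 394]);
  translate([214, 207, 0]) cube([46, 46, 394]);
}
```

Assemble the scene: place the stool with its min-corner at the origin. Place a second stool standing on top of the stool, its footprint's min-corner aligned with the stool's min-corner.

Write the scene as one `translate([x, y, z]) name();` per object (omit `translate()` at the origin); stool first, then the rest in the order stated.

stool();
translate([0, 0, 423]) stool_2();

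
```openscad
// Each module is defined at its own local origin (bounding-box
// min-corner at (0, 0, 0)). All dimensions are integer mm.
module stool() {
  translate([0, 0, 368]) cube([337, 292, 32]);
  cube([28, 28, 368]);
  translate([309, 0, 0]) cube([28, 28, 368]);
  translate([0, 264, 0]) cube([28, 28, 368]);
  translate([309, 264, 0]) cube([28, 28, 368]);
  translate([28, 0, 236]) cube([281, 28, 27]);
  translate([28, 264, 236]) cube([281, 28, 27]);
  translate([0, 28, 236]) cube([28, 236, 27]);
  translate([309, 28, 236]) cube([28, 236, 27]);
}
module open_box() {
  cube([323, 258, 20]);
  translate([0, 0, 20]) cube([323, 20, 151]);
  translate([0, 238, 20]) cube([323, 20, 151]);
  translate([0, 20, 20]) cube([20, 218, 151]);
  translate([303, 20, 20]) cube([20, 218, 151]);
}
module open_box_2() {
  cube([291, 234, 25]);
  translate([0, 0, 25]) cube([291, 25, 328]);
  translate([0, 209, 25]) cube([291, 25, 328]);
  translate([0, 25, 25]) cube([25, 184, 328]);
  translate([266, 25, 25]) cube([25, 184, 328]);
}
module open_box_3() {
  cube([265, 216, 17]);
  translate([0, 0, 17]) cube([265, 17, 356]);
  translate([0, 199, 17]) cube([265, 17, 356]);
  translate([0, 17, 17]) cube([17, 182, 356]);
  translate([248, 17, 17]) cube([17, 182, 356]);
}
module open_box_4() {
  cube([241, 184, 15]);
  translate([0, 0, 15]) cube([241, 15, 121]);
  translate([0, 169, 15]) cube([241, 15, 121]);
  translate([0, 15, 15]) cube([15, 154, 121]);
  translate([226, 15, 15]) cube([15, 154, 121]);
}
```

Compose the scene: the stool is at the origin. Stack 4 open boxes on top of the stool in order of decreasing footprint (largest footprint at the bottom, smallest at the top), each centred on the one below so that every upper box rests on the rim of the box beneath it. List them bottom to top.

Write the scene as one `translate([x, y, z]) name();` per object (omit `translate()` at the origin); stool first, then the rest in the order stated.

stool();
translate([7, 17, 400]) open_box();
translate([23, 29, 571]) open_box_2();
translate([36, 38, 924]) open_box_3();
translate([48, 54, 1297]) open_box_4();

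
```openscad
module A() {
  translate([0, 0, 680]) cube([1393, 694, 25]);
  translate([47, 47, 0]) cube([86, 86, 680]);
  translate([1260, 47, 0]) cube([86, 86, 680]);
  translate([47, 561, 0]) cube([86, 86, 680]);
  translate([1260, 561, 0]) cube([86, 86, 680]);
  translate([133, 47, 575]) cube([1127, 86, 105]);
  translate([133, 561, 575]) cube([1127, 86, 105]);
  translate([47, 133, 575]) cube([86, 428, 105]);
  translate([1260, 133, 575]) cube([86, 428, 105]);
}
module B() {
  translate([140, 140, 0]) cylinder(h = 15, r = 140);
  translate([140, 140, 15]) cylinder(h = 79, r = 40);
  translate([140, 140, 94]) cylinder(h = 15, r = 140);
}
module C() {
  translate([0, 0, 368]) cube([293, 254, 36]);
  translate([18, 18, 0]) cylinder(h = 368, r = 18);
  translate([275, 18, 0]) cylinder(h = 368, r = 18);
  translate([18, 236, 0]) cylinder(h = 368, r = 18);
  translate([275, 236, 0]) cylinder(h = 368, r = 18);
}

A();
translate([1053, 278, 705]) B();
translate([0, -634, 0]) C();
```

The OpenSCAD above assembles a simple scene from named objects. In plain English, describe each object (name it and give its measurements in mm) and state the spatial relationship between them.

A is a table: top 1393 mm (x) × 694 mm (y), 25 mm thick, upper face at z = 705 mm, on four 86×86 mm square legs, each inset 47 mm from the nearest pair of top edges, running from z = 0 to the bottom of the top. Four apron rails, 86 mm thick and 105 mm tall, run between adjacent legs with their top edges flush with the underside of the top and their outer faces flush with the legs' outer faces.

B is a spool: two coaxial disc flanges of radius 140 mm and thickness 15 mm, joined by a core cylinder of radius 40 mm and height 79 mm. The lower flange rests on z = 0 and the three cylinders share a vertical axis.

C is a simple wooden stool: a rectangular seat 293 mm (x) by 254 mm (y), 36 mm thick, top face at z = 404 mm, on four round legs, each 36 mm in diameter. The legs rest on z = 0, each leg's axis is inset half a diameter from the nearest pair of seat edges (so the leg's bounding box is flush with the corner).

The spool is on top of the table. The stool is on the floor beside the table on its −y side.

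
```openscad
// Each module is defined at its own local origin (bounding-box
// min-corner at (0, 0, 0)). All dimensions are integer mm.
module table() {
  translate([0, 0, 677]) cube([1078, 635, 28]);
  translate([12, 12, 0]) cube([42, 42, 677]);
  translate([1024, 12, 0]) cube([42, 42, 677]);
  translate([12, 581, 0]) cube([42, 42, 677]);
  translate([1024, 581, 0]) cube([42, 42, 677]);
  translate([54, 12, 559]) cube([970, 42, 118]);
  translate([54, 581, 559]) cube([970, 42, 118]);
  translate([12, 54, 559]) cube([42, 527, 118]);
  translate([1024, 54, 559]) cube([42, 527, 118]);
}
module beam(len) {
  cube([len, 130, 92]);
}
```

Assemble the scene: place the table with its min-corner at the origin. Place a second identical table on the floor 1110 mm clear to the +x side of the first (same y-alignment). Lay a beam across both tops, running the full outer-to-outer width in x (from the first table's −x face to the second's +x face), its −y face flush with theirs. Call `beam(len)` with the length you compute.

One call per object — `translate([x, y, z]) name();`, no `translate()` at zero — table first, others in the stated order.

table();
translate([2188, 0, 0]) table();
translate([0, 0, 705]) beam(3266);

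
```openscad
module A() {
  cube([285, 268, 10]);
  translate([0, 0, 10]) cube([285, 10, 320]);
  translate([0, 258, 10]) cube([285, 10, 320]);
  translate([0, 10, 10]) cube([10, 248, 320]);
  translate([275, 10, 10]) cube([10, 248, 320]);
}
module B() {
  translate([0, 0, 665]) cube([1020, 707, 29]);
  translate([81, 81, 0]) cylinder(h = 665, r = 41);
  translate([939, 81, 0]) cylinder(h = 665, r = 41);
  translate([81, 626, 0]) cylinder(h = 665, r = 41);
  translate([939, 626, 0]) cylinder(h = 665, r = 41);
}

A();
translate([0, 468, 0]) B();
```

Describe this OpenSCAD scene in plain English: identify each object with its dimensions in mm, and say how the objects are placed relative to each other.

A is an open-topped rectangular box: outside dimensions 285×268×330 mm, with a uniform wall and base thickness of 10 mm. The base is a full 285×268 slab on the floor; four walls sit on top of the base. The front and back walls (the −y and +y sides) span the full width; the two side walls fit between them.

B is a rectangular dining table. The top is 1020×707×29 mm with its upper surface at z = 694 mm. It stands on four round legs of 82 mm diameter, each leg's bounding box inset 40 mm from the nearest pair of top edges, running from the floor to the underside of the top.

The table is on the floor beside the open box on its +y side.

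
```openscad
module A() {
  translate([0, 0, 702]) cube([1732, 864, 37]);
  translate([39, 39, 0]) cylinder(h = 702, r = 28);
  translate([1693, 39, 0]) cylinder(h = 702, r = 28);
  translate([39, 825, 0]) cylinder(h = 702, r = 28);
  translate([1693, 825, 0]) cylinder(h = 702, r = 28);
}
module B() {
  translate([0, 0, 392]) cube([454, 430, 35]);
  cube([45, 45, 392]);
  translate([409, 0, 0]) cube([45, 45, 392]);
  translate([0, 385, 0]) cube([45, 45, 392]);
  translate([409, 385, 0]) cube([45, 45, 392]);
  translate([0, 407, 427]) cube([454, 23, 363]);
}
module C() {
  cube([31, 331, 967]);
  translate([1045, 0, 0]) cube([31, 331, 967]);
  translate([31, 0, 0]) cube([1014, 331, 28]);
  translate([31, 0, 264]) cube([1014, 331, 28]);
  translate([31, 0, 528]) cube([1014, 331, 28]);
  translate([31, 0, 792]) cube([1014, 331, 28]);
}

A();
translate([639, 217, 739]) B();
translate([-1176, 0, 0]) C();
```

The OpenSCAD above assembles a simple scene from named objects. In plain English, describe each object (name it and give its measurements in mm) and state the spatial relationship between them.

A is a rectangular dining table. The top is 1732×864×37 mm with its upper surface at z = 739 mm. It stands on four round legs of 56 mm diameter, each leg's bounding box inset 11 mm from the nearest pair of top edges, running from the floor to the underside of the top.

B is a chair. The seat is a 454×430×35 mm slab with its top at z = 427 mm, on four 45×45 mm corner legs (flush with the seat edges, standing on z = 0). A flat backrest 23 mm thick, 363 mm tall, spans the full seat width and rises from the seat top along its +y edge, rear face flush with the rear of the seat.

C is an open bookshelf. Two side panels, each 31 mm thick, 331 mm deep and 967 mm tall, stand 1076 mm apart (outside-to-outside). Between them sit 4 shelves, each 28 mm thick and 331 mm deep, spanning the full gap between the sides. The bottom shelf rests on the floor (its underside at z = 0) and the clear gap between one shelf's top and the next shelf's underside is 236 mm.

The chair is on top of the table, centred. The bookshelf is on the floor beside the table on its −x side.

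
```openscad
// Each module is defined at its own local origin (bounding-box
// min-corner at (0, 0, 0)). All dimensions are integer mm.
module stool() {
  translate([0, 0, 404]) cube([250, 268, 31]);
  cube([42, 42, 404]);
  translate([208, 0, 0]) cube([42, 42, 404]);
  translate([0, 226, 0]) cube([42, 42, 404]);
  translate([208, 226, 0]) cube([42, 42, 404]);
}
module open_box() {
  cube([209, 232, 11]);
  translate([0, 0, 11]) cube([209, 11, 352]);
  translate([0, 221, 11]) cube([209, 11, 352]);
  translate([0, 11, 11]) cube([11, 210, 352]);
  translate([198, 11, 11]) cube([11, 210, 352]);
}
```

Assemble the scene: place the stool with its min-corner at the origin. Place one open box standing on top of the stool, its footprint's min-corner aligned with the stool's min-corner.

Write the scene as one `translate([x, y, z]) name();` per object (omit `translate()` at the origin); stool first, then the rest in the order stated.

stool();
translate([0, 0, 435]) open_box();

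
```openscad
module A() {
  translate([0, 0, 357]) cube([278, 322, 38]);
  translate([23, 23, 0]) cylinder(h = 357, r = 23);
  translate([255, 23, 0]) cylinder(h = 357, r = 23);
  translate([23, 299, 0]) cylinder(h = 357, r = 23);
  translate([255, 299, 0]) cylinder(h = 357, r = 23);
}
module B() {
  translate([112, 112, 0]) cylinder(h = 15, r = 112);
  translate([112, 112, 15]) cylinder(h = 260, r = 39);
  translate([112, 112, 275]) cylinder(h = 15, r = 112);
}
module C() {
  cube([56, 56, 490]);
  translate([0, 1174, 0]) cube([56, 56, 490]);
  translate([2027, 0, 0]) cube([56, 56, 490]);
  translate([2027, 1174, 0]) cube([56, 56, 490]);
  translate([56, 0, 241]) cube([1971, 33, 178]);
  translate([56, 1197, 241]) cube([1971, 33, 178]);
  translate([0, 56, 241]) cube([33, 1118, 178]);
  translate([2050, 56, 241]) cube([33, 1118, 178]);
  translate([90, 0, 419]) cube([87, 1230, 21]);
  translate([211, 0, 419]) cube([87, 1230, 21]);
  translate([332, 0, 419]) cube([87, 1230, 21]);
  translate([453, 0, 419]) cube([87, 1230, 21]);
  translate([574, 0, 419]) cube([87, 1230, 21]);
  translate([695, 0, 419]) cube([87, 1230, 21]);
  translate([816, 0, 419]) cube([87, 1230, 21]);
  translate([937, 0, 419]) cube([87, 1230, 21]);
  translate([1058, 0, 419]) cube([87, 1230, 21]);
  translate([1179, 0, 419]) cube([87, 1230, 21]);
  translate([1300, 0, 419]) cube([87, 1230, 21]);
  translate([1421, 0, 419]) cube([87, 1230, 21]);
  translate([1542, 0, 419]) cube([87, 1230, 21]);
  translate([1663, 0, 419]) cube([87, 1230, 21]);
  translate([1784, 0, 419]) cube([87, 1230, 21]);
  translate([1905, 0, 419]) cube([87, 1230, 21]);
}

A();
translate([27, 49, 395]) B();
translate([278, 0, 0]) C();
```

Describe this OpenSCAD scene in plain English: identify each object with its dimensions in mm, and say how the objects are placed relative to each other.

A is a four-legged stool. The seat is a 278×322×38 mm slab whose top surface is at z = 395 mm; four round legs, each 46 mm in diameter, run from the floor (z = 0) to the underside of the seat, each leg's axis is inset half a diameter from the nearest pair of seat edges (so the leg's bounding box is flush with the corner).

B is a spool: two coaxial disc flanges of radius 112 mm and thickness 15 mm, joined by a core cylinder of radius 39 mm and height 260 mm. The lower flange rests on z = 0 and the three cylinders share a vertical axis.

C is a bed frame 2083 mm long (x) by 1230 mm wide (y). Four 56×56 mm corner posts, 490 mm tall, at the corners of the footprint. Four rails of 33 mm thickness and 178 mm height run between adjacent posts with their undersides at z = 241 mm, their outer faces flush with the outside of the frame (the two x-running rails run between the posts' inner faces; the two y-running rails run between the posts' inner faces). 16 slats, each 87 mm wide (x) and 21 mm thick, lie across the top of the two x-running rails, running the full 1230 mm width of the frame in y; the slats are evenly spaced along x between the inner faces of the end posts with equal gaps (rounded down to the nearest mm) at the −x end and between each pair — any rounding remainder accumulates at the +x end.

The spool is on top of the stool, centred. The bed frame is against the stool's +x side, with their −y faces flush.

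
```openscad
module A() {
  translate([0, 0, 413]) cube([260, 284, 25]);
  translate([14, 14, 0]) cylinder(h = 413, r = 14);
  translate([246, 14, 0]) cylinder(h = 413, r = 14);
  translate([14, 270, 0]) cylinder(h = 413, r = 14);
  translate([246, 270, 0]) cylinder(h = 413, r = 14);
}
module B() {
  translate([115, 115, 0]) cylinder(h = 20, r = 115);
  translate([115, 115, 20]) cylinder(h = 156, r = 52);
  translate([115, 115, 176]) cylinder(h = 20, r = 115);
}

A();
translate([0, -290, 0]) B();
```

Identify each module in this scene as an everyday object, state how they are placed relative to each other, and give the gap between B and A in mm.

A is a stool. B is a spool. The spool is on the floor beside the stool on its −y side. The gap between the spool and the stool is 60 mm.

The spool's nearest face is 60 mm from the stool's −y face.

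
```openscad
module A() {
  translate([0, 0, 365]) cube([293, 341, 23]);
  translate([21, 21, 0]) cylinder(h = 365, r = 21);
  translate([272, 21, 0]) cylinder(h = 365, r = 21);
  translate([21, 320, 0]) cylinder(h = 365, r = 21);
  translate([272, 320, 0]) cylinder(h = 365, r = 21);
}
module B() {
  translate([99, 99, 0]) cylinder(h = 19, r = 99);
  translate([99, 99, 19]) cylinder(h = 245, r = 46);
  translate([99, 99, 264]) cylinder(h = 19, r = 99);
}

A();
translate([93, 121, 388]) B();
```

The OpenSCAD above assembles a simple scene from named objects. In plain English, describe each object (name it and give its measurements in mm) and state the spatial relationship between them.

A is a simple wooden stool: a rectangular seat 293 mm (x) by 341 mm (y), 23 mm thick, top face at z = 388 mm, on four round legs, each 42 mm in diameter. The legs rest on z = 0, each leg's axis is inset half a diameter from the nearest pair of seat edges (so the leg's bounding box is flush with the corner).

B is a spool: two coaxial disc flanges of radius 99 mm and thickness 19 mm, joined by a core cylinder of radius 46 mm and height 245 mm. The lower flange rests on z = 0 and the three cylinders share a vertical axis.

The spool is on top of the stool.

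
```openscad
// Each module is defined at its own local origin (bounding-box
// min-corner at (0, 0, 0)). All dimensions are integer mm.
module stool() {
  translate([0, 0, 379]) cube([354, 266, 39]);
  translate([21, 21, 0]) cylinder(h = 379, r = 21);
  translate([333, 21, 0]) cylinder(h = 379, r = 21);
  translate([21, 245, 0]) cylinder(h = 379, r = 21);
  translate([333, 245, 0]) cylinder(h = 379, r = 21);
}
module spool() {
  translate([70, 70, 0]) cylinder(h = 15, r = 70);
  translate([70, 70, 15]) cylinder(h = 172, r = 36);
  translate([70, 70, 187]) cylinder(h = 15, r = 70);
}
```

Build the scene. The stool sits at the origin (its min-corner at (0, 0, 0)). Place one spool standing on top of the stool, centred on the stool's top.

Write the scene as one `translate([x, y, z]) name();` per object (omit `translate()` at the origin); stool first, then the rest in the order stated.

stool();
translate([107, 63, 418]) spool();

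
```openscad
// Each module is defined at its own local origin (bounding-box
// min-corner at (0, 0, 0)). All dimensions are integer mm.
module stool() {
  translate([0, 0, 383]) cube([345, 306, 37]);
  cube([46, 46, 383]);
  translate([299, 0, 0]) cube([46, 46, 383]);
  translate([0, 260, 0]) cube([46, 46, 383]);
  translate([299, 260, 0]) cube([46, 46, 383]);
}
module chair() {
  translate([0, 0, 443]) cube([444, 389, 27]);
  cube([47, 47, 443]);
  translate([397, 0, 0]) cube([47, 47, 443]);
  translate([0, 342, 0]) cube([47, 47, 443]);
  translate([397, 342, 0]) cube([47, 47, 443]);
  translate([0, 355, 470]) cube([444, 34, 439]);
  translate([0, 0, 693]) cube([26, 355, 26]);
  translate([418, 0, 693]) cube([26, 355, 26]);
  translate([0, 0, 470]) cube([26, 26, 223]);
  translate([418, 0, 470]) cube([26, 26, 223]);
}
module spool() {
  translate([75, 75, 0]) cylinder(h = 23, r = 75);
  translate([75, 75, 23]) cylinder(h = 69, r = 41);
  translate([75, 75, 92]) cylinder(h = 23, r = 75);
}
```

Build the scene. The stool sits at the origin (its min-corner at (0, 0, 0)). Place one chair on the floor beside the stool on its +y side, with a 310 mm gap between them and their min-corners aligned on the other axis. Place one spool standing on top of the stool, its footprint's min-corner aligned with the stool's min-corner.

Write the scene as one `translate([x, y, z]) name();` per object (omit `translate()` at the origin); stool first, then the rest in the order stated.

stool();
translate([0, 616, 0]) chair();
translate([0, 0, 420]) spool();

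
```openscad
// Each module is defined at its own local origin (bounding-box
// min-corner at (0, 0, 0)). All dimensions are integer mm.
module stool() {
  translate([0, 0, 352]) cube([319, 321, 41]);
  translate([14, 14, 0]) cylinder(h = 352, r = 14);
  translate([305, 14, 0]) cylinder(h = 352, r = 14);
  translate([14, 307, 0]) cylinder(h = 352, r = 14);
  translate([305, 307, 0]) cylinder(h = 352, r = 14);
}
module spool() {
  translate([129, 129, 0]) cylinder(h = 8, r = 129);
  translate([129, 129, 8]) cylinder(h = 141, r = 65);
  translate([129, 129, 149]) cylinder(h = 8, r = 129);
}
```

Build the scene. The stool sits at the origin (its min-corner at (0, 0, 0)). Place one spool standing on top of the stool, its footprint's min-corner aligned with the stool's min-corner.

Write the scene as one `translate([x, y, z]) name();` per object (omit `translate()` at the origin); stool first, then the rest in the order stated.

stool();
translate([0, 0, 393]) spool();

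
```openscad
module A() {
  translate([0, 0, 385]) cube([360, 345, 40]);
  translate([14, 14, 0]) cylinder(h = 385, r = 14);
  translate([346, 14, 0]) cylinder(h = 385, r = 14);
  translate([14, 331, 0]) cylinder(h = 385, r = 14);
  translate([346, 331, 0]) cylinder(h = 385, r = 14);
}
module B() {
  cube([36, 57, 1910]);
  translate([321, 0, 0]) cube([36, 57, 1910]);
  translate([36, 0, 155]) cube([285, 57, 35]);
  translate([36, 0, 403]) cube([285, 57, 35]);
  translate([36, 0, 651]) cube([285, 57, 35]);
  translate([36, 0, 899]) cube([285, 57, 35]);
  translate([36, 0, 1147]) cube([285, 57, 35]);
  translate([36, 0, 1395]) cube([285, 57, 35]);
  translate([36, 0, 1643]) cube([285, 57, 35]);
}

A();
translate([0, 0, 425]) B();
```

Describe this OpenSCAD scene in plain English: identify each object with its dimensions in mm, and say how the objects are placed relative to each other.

A is a four-legged stool. The seat is 360×345 mm, 40 mm thick, top at z = 425 mm. It stands on four round legs, each 28 mm in diameter, from z = 0 to the seat underside, each leg's axis is inset half a diameter from the nearest pair of seat edges (so the leg's bounding box is flush with the corner).

B is a wooden ladder with two side rails of 36×57 mm section and 1910 mm height, set 357 mm apart overall. Between them run 7 rectangular rungs (57 mm deep, 35 mm thick), front faces flush with the rails' −y face. The bottom of the first rung is 155 mm above the floor and each subsequent rung is 248 mm higher than the one below.

The ladder is on top of the stool.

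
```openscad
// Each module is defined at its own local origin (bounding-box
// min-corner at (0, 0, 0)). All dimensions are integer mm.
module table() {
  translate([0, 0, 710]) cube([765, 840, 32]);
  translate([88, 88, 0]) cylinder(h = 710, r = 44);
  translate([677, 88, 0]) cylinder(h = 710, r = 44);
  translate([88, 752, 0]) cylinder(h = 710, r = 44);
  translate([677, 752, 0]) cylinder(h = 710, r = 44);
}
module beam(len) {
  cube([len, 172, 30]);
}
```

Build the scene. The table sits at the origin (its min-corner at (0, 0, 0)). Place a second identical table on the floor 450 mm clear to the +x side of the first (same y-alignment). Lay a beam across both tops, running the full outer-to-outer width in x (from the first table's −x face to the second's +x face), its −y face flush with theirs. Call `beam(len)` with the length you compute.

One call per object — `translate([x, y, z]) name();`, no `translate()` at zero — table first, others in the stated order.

table();
translate([1215, 0, 0]) table();
translate([0, 0, 742]) beam(1980);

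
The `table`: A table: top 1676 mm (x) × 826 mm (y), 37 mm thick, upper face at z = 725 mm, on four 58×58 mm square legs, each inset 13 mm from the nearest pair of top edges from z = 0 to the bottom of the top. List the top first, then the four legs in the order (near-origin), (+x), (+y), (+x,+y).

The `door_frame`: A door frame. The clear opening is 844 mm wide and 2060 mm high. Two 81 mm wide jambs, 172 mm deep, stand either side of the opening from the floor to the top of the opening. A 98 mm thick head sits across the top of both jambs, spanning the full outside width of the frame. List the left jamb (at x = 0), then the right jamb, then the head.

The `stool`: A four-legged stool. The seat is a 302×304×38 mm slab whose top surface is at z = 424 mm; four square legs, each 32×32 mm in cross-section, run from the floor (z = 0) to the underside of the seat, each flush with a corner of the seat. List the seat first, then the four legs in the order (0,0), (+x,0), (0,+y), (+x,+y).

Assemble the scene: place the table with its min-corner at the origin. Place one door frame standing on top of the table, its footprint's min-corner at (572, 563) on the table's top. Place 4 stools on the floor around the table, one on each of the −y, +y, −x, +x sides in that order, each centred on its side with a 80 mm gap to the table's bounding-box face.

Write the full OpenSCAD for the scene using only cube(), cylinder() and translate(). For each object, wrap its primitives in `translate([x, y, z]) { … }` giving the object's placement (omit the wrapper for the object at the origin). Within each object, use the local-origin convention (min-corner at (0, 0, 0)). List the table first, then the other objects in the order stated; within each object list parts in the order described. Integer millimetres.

translate([0, 0, 688]) cube([1676, 826, 37]);
translate([13, 13, 0]) cube([58, 58, 688]);
translate([1605, 13, 0]) cube([58, 58, 688]);
translate([13, 755, 0]) cube([58, 58, 688]);
translate([1605, 755, 0]) cube([58, 58, 688]);
translate([572, 563, 725]) {
  cube([81, 172, 2060]);
  translate([925, 0, 0]) cube([81, 172, 2060]);
  translate([0, 0, 2060]) cube([1006, 172, 98]);
}
translate([687, -384, 0]) {
  translate([0, 0, 386]) cube([302, 304, 38]);
  cube([32, 32, 386]);
  translate([270, 0, 0]) cube([32, 32, 386]);
  translate([0, 272, 0]) cube([32, 32, 386]);
  translate([270, 272, 0]) cube([32, 32, 386]);
}
translate([687, 906, 0]) {
  translate([0, 0, 386]) cube([302, 304, 38]);
  cube([32, 32, 386]);
  translate([270, 0, 0]) cube([32, 32, 386]);
  translate([0, 272, 0]) cube([32, 32, 386]);
  translate([270, 272, 0]) cube([32, 32, 386]);
}
translate([-382, 261, 0]) {
  translate([0, 0, 386]) cube([302, 304, 38]);
  cube([32, 32, 386]);
  translate([270, 0, 0]) cube([32, 32, 386]);
  translate([0, 272, 0]) cube([32, 32, 386]);
  translate([270, 272, 0]) cube([32, 32, 386]);
}
translate([1756, 261, 0]) {
  translate([0, 0, 386]) cube([302, 304, 38]);
  cube([32, 32, 386]);
  translate([270, 0, 0]) cube([32, 32, 386]);
  translate([0, 272, 0]) cube([32, 32, 386]);
  translate([270, 272, 0]) cube([32, 32, 386]);
}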